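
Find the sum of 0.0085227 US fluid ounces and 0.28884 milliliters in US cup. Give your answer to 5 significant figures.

0.0022862 US cups

0.0085227 US fl oz = 0.00106534 US cup and 0.28884 mL = 0.00122086 US cup.
0.00106534 + 0.00122086 ≈ 0.0022862 US cup.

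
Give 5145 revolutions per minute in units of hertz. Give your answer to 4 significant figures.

1 revolution per minute = 0.0166667 Hz.
5145 × 0.0166667 ≈ 85.75 Hz.

85.75 Hz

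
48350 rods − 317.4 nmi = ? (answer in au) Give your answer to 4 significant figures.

-2.304 × 10^-6 astronomical units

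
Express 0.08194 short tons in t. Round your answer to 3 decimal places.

0.074 t

1 short ton = 0.907185 t.
0.08194 × 0.907185 ≈ 0.074 t.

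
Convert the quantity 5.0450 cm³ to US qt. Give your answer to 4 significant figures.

0.005331 US qt

1 cm³ = 0.00105669 US quarts.
5.0450 × 0.00105669 ≈ 0.005331 US qt.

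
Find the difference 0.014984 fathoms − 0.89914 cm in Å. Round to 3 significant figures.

0.014984 fathom = 2.74027e+8 Å and 0.89914 cm = 8.99140e+7 Å.
2.74027e+8 − 8.99140e+7 ≈ 1.84e+8 Å.

1.84e+8 Å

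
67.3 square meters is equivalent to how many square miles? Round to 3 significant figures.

1 m² = 3.86102 × 10^-7 mi².
67.3 × 3.86102 × 10^-7 ≈ 2.60 × 10^-5 mi².

2.60 × 10^-5 square miles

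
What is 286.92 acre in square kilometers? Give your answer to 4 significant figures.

1 acre = 0.00404686 km².
So 286.92 × 0.00404686 ≈ 1.161 km².

1.161 km²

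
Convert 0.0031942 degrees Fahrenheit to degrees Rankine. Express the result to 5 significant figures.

°R = °F + 459.67.
Applying the formula gives 459.67 °R.

459.67 degrees Rankine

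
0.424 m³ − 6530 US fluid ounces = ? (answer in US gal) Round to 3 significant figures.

0.424 m³ = 112.009 US gal and 6530 US fl oz = 51.0156 US gal.
112.009 − 51.0156 ≈ 61.0 US gal.

61.0 US gal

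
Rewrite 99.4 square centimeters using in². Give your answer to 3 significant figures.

15.4 square inches

1 cm² = 0.155000 in².
Then 99.4 × 0.155000 ≈ 15.4 in².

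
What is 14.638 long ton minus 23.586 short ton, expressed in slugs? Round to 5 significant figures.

-447.03 slug

14.638 long ton = 1019.12 slug and 23.586 short ton = 1466.15 slug.
1019.12 − 1466.15 ≈ -447.03 slug.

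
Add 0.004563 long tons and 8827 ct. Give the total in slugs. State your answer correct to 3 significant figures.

0.439 slugs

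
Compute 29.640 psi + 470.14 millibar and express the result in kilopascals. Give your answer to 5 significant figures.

251.37 kPa

29.640 psi = 204.3606 kPa and 470.14 mbar = 47.01400 kPa.
204.3606 + 47.01400 ≈ 251.37 kPa.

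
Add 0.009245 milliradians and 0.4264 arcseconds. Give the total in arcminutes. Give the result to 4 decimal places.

0.0389 arcmin

0.009245 mrad = 0.0317820 arcmin and 0.4264 arcsec = 0.00710667 arcmin.
0.0317820 + 0.00710667 ≈ 0.0389 arcmin.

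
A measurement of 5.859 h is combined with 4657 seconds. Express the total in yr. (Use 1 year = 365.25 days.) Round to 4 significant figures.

0.0008159 yr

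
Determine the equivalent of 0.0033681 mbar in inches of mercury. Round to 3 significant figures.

9.95e-5 inches of mercury

1 mbar = 0.0295300 inHg.
So 0.0033681 × 0.0295300 ≈ 9.95e-5 inHg.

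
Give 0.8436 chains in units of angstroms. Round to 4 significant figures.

1 chain = 2.01168e+11 Å.
Thus 0.8436 × 2.01168e+11 ≈ 1.697e+11 Å.

1.697e+11 Å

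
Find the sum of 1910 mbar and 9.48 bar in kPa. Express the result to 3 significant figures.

1140 kPa

1910 mbar = 191.000 kPa and 9.48 bar = 948.000 kPa.
191.000 + 948.000 ≈ 1140 kPa.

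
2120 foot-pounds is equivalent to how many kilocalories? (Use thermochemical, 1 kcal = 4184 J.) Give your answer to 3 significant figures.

1 foot-pound = 0.000324048 kilocalories.
2120 × 0.000324048 ≈ 0.687 kcal.

0.687 kilocalories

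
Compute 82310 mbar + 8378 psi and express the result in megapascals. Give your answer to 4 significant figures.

66.00 MPa

82310 mbar = 8.23100 MPa and 8378 psi = 57.7643 MPa.
8.23100 + 57.7643 ≈ 66.00 MPa.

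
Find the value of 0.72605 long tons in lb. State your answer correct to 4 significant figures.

1626 lb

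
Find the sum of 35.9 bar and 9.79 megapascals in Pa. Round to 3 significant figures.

35.9 bar = 3.59000e+6 Pa and 9.79 MPa = 9.79000e+6 Pa.
3.59000e+6 + 9.79000e+6 ≈ 1.34e+7 Pa.

1.34e+7 Pa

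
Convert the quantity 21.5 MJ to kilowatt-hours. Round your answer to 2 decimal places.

1 MJ = 0.277778 kilowatt-hours.
So 21.5 × 0.277778 ≈ 5.97 kWh.

5.97 kWh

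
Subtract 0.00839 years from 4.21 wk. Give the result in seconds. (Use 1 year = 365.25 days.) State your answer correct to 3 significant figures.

4.21 wk = 2.54621 × 10^6 s and 0.00839 yr = 264768 s.
2.54621 × 10^6 − 264768 ≈ 2.28 × 10^6 s.

2.28 × 10^6 s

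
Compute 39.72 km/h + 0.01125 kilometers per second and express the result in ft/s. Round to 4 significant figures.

39.72 km/h = 36.1986 ft/s and 0.01125 km/s = 36.9094 ft/s.
36.1986 + 36.9094 ≈ 73.11 ft/s.

73.11 feet per second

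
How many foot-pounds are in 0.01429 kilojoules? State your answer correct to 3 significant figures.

1 kJ = 737.562 foot-pounds.
Thus 0.01429 × 737.562 ≈ 10.5 ft·lbf.

10.5 ft·lbf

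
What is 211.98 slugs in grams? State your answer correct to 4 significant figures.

3.094 × 10^6 g

1 slug = 14593.9 g.
Then 211.98 × 14593.9 ≈ 3.094 × 10^6 g.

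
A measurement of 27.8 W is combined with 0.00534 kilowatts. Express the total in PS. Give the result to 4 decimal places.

27.8 W = 0.0377975 PS and 0.00534 kW = 0.00726038 PS.
0.0377975 + 0.00726038 ≈ 0.0451 PS.

0.0451 PS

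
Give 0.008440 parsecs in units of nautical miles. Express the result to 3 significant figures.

1 pc = 1.66613 × 10^13 nmi.
So 0.008440 × 1.66613 × 10^13 ≈ 1.41 × 10^11 nmi.

1.41 × 10^11 nmi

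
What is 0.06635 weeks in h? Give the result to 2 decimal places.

1 wk = 168.000 h.
0.06635 × 168.000 ≈ 11.15 h.

11.15 h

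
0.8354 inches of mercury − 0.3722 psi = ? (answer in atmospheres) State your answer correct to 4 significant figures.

0.002593 atm

0.8354 inHg = 0.0279200 atm and 0.3722 psi = 0.0253267 atm.
0.0279200 − 0.0253267 ≈ 0.002593 atm.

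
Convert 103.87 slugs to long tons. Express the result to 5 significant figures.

1.4919 long ton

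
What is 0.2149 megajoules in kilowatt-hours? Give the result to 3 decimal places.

1 MJ = 0.277778 kilowatt-hours.
So 0.2149 × 0.277778 ≈ 0.060 kWh.

0.060 kilowatt-hours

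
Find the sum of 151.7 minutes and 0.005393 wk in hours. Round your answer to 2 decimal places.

3.43 hours

151.7 min = 2.52833 h and 0.005393 wk = 0.906024 h.
2.52833 + 0.906024 ≈ 3.43 h.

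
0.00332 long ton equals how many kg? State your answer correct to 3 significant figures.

3.37 kilograms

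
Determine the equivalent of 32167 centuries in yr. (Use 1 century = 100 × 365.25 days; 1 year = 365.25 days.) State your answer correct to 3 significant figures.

3.22e+6 yr

1 century = 100.000 yr.
Thus 32167 × 100.000 ≈ 3.22e+6 yr.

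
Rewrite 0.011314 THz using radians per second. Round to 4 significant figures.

1 THz = 6.28319 × 10^12 radians per second.
So 0.011314 × 6.28319 × 10^12 ≈ 7.109 × 10^10 rad/s.

7.109 × 10^10 radians per second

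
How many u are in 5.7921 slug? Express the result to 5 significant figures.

1 slug = 8.78865 × 10^27 u.
Then 5.7921 × 8.78865 × 10^27 ≈ 5.0905 × 10^28 u.

5.0905 × 10^28 u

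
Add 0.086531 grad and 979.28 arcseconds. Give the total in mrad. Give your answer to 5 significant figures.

6.1069 milliradians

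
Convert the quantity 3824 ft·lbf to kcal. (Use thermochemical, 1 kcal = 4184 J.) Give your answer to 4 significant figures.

1.239 kcal

1 ft·lbf = 0.000324048 kilocalories.
Thus 3824 × 0.000324048 ≈ 1.239 kcal.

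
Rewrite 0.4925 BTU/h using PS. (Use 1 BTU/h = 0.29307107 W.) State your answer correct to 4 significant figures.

0.0001962 PS

1 BTU/h = 0.000398466 PS.
0.4925 × 0.000398466 ≈ 0.0001962 PS.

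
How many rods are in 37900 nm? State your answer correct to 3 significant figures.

1 nanometer = 1.98839e-10 rod.
Thus 37900 × 1.98839e-10 ≈ 7.54e-6 rod.

7.54e-6 rods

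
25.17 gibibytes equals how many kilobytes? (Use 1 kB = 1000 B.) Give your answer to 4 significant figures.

1 GiB = 1.07374 × 10^6 kilobytes.
Thus 25.17 × 1.07374 × 10^6 ≈ 2.703 × 10^7 kB.

2.703 × 10^7 kB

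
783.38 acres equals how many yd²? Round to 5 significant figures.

3.7916e+6 yd²

1 acre = 4840.00 yd².
So 783.38 × 4840.00 ≈ 3.7916e+6 yd².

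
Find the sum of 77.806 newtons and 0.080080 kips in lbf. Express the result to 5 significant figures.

77.806 N = 17.49148 lbf and 0.080080 kip = 80.08000 lbf.
17.49148 + 80.08000 ≈ 97.571 lbf.

97.571 lbf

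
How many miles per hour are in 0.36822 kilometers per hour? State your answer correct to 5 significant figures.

0.22880 mph

1 km/h = 0.621371 mph.
Then 0.36822 × 0.621371 ≈ 0.22880 mph.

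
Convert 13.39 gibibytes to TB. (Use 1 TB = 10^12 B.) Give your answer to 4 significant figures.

0.01438 terabytes

1 gibibyte = 0.00107374 TB.
Thus 13.39 × 0.00107374 ≈ 0.01438 TB.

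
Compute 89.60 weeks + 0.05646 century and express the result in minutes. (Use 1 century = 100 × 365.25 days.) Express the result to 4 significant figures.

89.60 wk = 903168 min and 0.05646 century = 2.96957e+6 min.
903168 + 2.96957e+6 ≈ 3.873e+6 min.

3.873e+6 minutes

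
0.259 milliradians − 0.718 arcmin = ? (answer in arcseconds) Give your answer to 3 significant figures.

10.3 arcsec

0.259 mrad = 53.4226 arcsec and 0.718 arcmin = 43.0800 arcsec.
53.4226 − 43.0800 ≈ 10.3 arcsec.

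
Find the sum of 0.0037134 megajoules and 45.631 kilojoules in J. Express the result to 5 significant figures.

49344 joules

0.0037134 MJ = 3713.40 J and 45.631 kJ = 45631.0 J.
3713.40 + 45631.0 ≈ 49344 J.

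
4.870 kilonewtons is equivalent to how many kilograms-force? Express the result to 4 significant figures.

1 kN = 101.972 kilograms-force.
4.870 × 101.972 ≈ 496.6 kgf.

496.6 kilograms-force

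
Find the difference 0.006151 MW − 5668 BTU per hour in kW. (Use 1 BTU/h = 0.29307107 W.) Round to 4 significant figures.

4.490 kW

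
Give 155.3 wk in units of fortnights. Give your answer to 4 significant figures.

77.65 fortnights

1 wk = 0.500000 fortnight.
So 155.3 × 0.500000 ≈ 77.65 fortnight.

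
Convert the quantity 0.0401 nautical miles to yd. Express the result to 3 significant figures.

1 nmi = 2025.37 yards.
0.0401 × 2025.37 ≈ 81.2 yd.

81.2 yd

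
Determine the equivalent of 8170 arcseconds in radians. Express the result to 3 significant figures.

1 arcsecond = 4.84814 × 10^-6 rad.
Then 8170 × 4.84814 × 10^-6 ≈ 0.0396 rad.

0.0396 rad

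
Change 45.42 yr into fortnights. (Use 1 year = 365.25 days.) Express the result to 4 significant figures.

1185 fortnight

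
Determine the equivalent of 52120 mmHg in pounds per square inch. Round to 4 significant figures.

1008 psi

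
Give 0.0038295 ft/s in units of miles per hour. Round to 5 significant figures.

1 ft/s = 0.681818 miles per hour.
Thus 0.0038295 × 0.681818 ≈ 0.0026110 mph.

0.0026110 miles per hour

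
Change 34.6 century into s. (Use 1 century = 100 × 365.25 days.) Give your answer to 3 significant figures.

1 century = 3.15576 × 10^9 s.
Thus 34.6 × 3.15576 × 10^9 ≈ 1.09 × 10^11 s.

1.09 × 10^11 seconds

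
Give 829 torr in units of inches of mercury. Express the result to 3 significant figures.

1 torr = 0.0393701 inHg.
829 × 0.0393701 ≈ 32.6 inHg.

32.6 inHg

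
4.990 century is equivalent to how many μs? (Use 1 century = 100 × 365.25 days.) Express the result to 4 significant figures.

1 century = 3.15576 × 10^15 μs.
Thus 4.990 × 3.15576 × 10^15 ≈ 1.575 × 10^16 μs.

1.575 × 10^16 microseconds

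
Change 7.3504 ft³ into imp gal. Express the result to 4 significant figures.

1 ft³ = 6.22884 imp gal.
Thus 7.3504 × 6.22884 ≈ 45.78 imp gal.

45.78 imp gal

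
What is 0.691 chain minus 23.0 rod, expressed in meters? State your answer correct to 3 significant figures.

0.691 chain = 13.9007 m and 23.0 rod = 115.672 m.
13.9007 − 115.672 ≈ -102 m.

-102 m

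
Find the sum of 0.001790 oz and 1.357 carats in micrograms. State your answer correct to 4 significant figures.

0.001790 oz = 50745.6 μg and 1.357 ct = 271400 μg.
50745.6 + 271400 ≈ 322100 μg.

322100 μg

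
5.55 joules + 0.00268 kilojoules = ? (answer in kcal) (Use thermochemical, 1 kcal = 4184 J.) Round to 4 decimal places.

0.0020 kilocalories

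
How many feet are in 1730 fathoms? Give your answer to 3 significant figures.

10400 feet

1 fathom = 6.00000 feet.
Then 1730 × 6.00000 ≈ 10400 ft.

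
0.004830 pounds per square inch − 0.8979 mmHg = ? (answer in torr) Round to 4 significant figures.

-0.6481 torr

0.004830 psi = 0.249783 torr and 0.8979 mmHg = 0.897900 torr.
0.249783 − 0.897900 ≈ -0.6481 torr.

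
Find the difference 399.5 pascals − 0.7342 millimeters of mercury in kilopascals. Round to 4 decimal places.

399.5 Pa = 0.399500 kPa and 0.7342 mmHg = 0.0978853 kPa.
0.399500 − 0.0978853 ≈ 0.3016 kPa.

0.3016 kilopascals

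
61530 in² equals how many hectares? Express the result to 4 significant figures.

1 square inch = 6.45160e-8 hectares.
61530 × 6.45160e-8 ≈ 0.003970 ha.

0.003970 ha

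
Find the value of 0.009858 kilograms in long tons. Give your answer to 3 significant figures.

1 kilogram = 0.000984207 long ton.
Then 0.009858 × 0.000984207 ≈ 9.70 × 10^-6 long ton.

9.70 × 10^-6 long tons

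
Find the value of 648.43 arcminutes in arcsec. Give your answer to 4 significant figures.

1 arcmin = 60.0000 arcsec.
Thus 648.43 × 60.0000 ≈ 38910 arcsec.

38910 arcsec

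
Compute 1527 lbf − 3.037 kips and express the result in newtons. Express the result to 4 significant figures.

-6717 N

1527 lbf = 6792.43 N and 3.037 kip = 13509.2 N.
6792.43 − 13509.2 ≈ -6717 N.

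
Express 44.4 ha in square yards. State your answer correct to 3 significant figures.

1 hectare = 11959.9 yd².
Then 44.4 × 11959.9 ≈ 531000 yd².

531000 square yards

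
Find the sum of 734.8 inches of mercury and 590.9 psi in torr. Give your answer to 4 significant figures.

734.8 inHg = 18663.9 torr and 590.9 psi = 30558.4 torr.
18663.9 + 30558.4 ≈ 49220 torr.

49220 torr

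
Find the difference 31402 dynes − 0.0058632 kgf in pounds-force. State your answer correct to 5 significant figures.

31402 dyn = 0.0705945 lbf and 0.0058632 kgf = 0.0129261 lbf.
0.0705945 − 0.0129261 ≈ 0.057668 lbf.

0.057668 lbf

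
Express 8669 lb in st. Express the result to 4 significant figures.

619.2 stone

1 pound = 0.0714286 stone.
8669 × 0.0714286 ≈ 619.2 st.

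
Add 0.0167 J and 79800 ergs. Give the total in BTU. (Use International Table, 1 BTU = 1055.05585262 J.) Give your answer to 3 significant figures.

0.0167 J = 1.58285e-5 BTU and 79800 erg = 7.56358e-6 BTU.
1.58285e-5 + 7.56358e-6 ≈ 2.34e-5 BTU.

2.34e-5 British thermal units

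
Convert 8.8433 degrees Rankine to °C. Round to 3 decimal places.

-268.237 °C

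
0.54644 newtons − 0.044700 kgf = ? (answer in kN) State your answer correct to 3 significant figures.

0.000108 kilonewtons

0.54644 N = 0.000546440 kN and 0.044700 kgf = 0.000438357 kN.
0.000546440 − 0.000438357 ≈ 0.000108 kN.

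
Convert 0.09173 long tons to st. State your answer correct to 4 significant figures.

14.68 st

1 long ton = 160.000 st.
0.09173 × 160.000 ≈ 14.68 st.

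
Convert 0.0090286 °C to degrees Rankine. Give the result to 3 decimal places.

°R = (°C + 273.15) × 9/5.
Applying the formula gives 491.686 °R.

491.686 degrees Rankine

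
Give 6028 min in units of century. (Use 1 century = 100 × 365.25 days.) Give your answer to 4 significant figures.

1 min = 1.90129 × 10^-8 centuries.
Then 6028 × 1.90129 × 10^-8 ≈ 0.0001146 century.

0.0001146 centuries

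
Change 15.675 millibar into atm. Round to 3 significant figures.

1 millibar = 0.000986923 atmospheres.
So 15.675 × 0.000986923 ≈ 0.0155 atm.

0.0155 atm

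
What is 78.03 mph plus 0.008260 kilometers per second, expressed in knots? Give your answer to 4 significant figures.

83.86 kn

78.03 mph = 67.8062 kn and 0.008260 km/s = 16.0562 kn.
67.8062 + 16.0562 ≈ 83.86 kn.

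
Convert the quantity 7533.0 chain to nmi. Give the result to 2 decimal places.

1 chain = 0.0108622 nautical miles.
Then 7533.0 × 0.0108622 ≈ 81.82 nmi.

81.82 nmi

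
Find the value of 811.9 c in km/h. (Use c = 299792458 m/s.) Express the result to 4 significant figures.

8.762e+11 km/h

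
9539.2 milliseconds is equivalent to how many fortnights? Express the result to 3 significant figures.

7.89e-6 fortnights

1 ms = 8.26720e-10 fortnight.
Then 9539.2 × 8.26720e-10 ≈ 7.89e-6 fortnight.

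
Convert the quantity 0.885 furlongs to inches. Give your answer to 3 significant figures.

7010 inches

1 furlong = 7920.00 in.
0.885 × 7920.00 ≈ 7010 in.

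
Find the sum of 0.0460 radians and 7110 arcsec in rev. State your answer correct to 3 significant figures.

0.0460 rad = 0.00732113 rev and 7110 arcsec = 0.00548611 rev.
0.00732113 + 0.00548611 ≈ 0.0128 rev.

0.0128 revolutions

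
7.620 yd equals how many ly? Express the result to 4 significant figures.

1 yd = 9.66522e-17 ly.
7.620 × 9.66522e-17 ≈ 7.365e-16 ly.

7.365e-16 ly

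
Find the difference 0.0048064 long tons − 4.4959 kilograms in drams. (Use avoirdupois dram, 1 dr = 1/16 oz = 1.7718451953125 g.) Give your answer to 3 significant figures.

0.0048064 long ton = 2756.18 dr and 4.4959 kg = 2537.41 dr.
2756.18 − 2537.41 ≈ 219 dr.

219 dr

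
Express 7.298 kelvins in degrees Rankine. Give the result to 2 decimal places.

°R = K × 9/5.
Applying the formula gives 13.14 °R.

13.14 °R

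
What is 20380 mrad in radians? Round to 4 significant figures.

20.38 rad

1 milliradian = 0.00100000 radians.
Then 20380 × 0.00100000 ≈ 20.38 rad.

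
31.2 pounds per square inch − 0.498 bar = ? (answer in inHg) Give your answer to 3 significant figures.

48.8 inHg

31.2 psi = 63.5238 inHg and 0.498 bar = 14.7059 inHg.
63.5238 − 14.7059 ≈ 48.8 inHg.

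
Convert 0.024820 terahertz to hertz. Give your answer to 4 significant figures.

2.482 × 10^10 Hz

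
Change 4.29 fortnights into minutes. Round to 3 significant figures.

86500 min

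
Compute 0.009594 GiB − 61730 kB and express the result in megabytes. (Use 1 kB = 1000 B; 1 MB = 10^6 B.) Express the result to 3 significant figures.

-51.4 megabytes

0.009594 GiB = 10.3015 MB and 61730 kB = 61.7300 MB.
10.3015 − 61.7300 ≈ -51.4 MB.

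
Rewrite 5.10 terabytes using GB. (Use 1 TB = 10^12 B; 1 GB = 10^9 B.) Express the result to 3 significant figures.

1 TB = 1000.00 GB.
5.10 × 1000.00 ≈ 5100 GB.

5100 gigabytes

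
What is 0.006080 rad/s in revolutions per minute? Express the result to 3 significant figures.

1 rad/s = 9.54930 rpm.
0.006080 × 9.54930 ≈ 0.0581 rpm.

0.0581 revolutions per minute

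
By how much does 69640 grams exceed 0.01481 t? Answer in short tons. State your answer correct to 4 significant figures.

69640 g = 0.0767650 short ton and 0.01481 t = 0.0163252 short ton.
0.0767650 − 0.0163252 ≈ 0.06044 short ton.

0.06044 short ton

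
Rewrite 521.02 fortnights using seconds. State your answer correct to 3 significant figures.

1 fortnight = 1.20960e+6 seconds.
So 521.02 × 1.20960e+6 ≈ 6.30e+8 s.

6.30e+8 s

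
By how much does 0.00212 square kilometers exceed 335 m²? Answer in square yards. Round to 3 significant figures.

2130 square yards

0.00212 km² = 2535.50 yd² and 335 m² = 400.657 yd².
2535.50 − 400.657 ≈ 2130 yd².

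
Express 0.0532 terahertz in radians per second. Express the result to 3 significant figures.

1 terahertz = 6.28319e+12 rad/s.
Thus 0.0532 × 6.28319e+12 ≈ 3.34e+11 rad/s.

3.34e+11 rad/s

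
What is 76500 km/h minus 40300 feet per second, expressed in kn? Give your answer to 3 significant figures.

17400 kn

76500 km/h = 41306.7 kn and 40300 ft/s = 23877.1 kn.
41306.7 − 23877.1 ≈ 17400 kn.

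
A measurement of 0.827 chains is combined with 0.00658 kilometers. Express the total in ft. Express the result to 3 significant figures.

76.2 ft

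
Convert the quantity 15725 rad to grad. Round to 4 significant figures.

1.001e+6 grad

1 radian = 63.6620 gradians.
Then 15725 × 63.6620 ≈ 1.001e+6 grad.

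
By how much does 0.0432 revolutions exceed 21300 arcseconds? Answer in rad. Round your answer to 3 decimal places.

0.168 rad

0.0432 rev = 0.271434 rad and 21300 arcsec = 0.103265 rad.
0.271434 − 0.103265 ≈ 0.168 rad.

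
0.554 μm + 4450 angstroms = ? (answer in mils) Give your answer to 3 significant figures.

0.554 μm = 0.0218110 mil and 4450 Å = 0.0175197 mil.
0.0218110 + 0.0175197 ≈ 0.0393 mil.

0.0393 mil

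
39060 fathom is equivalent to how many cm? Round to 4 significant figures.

7.143e+6 cm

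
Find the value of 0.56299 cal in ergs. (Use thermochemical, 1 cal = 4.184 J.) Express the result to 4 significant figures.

1 cal = 4.18400 × 10^7 erg.
Then 0.56299 × 4.18400 × 10^7 ≈ 2.356 × 10^7 erg.

2.356 × 10^7 ergs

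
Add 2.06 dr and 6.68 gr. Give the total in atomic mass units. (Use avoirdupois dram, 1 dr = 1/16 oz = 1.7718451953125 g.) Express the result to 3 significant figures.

2.46 × 10^24 atomic mass units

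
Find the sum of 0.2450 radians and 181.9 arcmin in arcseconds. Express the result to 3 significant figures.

61400 arcsec

0.2450 rad = 50534.9 arcsec and 181.9 arcmin = 10914.0 arcsec.
50534.9 + 10914.0 ≈ 61400 arcsec.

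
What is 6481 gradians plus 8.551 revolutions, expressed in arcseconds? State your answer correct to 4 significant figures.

3.208e+7 arcsec

6481 grad = 2.09984e+7 arcsec and 8.551 rev = 1.10821e+7 arcsec.
2.09984e+7 + 1.10821e+7 ≈ 3.208e+7 arcsec.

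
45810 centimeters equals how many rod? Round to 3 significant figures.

91.1 rods

1 cm = 0.00198839 rods.
45810 × 0.00198839 ≈ 91.1 rod.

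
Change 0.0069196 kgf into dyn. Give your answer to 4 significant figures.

1 kilogram-force = 980665 dynes.
Thus 0.0069196 × 980665 ≈ 6786 dyn.

6786 dyn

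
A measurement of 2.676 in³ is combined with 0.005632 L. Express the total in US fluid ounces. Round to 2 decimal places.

2.676 in³ = 1.48281 US fl oz and 0.005632 L = 0.190441 US fl oz.
1.48281 + 0.190441 ≈ 1.67 US fl oz.

1.67 US fl oz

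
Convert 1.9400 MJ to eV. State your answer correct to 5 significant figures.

1 megajoule = 6.24151e+24 electronvolts.
Thus 1.9400 × 6.24151e+24 ≈ 1.2109e+25 eV.

1.2109e+25 electronvolts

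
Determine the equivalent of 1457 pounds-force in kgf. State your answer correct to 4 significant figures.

660.9 kgf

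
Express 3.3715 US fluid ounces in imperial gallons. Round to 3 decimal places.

1 US fl oz = 0.00650527 imp gal.
So 3.3715 × 0.00650527 ≈ 0.022 imp gal.

0.022 imperial gallons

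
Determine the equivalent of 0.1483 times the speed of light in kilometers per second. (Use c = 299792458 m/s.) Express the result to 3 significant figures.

1 speed of light = 299792 kilometers per second.
0.1483 × 299792 ≈ 44500 km/s.

44500 kilometers per second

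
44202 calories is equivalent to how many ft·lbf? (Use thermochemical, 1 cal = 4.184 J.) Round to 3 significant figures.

136000 ft·lbf

1 calorie = 3.08596 ft·lbf.
Then 44202 × 3.08596 ≈ 136000 ft·lbf.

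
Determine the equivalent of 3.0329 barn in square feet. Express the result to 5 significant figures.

1 barn = 1.07639e-27 square feet.
So 3.0329 × 1.07639e-27 ≈ 3.2646e-27 ft².

3.2646e-27 ft²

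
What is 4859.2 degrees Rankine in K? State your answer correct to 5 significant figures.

°R = K × 9/5.
Applying the formula gives 2699.6 K.

2699.6 kelvins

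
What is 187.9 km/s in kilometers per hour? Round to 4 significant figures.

676400 kilometers per hour

1 kilometer per second = 3600.00 kilometers per hour.
187.9 × 3600.00 ≈ 676400 km/h.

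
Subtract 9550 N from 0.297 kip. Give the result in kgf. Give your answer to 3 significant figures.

-839 kilograms-force

0.297 kip = 134.717 kgf and 9550 N = 973.829 kgf.
134.717 − 973.829 ≈ -839 kgf.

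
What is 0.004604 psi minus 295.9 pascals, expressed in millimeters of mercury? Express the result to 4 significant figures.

-1.981 millimeters of mercury

0.004604 psi = 0.238096 mmHg and 295.9 Pa = 2.21943 mmHg.
0.238096 − 2.21943 ≈ -1.981 mmHg.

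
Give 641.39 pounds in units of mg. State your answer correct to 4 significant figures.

1 pound = 453592 milligrams.
Thus 641.39 × 453592 ≈ 2.909 × 10^8 mg.

2.909 × 10^8 milligrams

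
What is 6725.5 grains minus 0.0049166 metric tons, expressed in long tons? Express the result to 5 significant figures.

6725.5 gr = 0.000428922 long ton and 0.0049166 t = 0.00483895 long ton.
0.000428922 − 0.00483895 ≈ -0.0044100 long ton.

-0.0044100 long ton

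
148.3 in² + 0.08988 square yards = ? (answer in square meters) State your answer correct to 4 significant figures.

0.1708 square meters

148.3 in² = 0.0956772 m² and 0.08988 yd² = 0.0751511 m².
0.0956772 + 0.0751511 ≈ 0.1708 m².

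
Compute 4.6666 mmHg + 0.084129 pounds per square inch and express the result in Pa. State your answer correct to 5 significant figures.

4.6666 mmHg = 622.162 Pa and 0.084129 psi = 580.049 Pa.
622.162 + 580.049 ≈ 1202.2 Pa.

1202.2 pascals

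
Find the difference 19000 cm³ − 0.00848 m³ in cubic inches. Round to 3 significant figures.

642 cubic inches

19000 cm³ = 1159.45 in³ and 0.00848 m³ = 517.481 in³.
1159.45 − 517.481 ≈ 642 in³.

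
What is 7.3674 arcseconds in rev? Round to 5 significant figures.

5.6847e-6 rev

1 arcsecond = 7.71605e-7 rev.
7.3674 × 7.71605e-7 ≈ 5.6847e-6 rev.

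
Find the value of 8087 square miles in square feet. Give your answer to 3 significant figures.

1 square mile = 2.78784e+7 square feet.
Thus 8087 × 2.78784e+7 ≈ 2.25e+11 ft².

2.25e+11 square feet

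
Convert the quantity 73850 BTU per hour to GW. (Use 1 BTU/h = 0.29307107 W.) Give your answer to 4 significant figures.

2.164e-5 GW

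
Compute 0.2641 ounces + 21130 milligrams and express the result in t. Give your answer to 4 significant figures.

2.862 × 10^-5 t

0.2641 oz = 7.48711 × 10^-6 t and 21130 mg = 2.11300 × 10^-5 t.
7.48711 × 10^-6 + 2.11300 × 10^-5 ≈ 2.862 × 10^-5 t.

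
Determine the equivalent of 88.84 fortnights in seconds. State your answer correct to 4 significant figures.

1 fortnight = 1.20960e+6 seconds.
So 88.84 × 1.20960e+6 ≈ 1.075e+8 s.

1.075e+8 s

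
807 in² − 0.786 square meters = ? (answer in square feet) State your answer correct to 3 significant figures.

807 in² = 5.60417 ft² and 0.786 m² = 8.46043 ft².
5.60417 − 8.46043 ≈ -2.86 ft².

-2.86 ft²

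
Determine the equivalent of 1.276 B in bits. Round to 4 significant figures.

10.21 bits

1 B = 8.00000 bits.
Thus 1.276 × 8.00000 ≈ 10.21 bit.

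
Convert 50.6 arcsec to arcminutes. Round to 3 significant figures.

0.843 arcmin

1 arcsecond = 0.0166667 arcminutes.
Thus 50.6 × 0.0166667 ≈ 0.843 arcmin.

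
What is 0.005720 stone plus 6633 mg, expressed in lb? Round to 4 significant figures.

0.005720 st = 0.0800800 lb and 6633 mg = 0.0146233 lb.
0.0800800 + 0.0146233 ≈ 0.09470 lb.

0.09470 pounds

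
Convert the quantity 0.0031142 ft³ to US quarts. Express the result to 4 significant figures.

0.09318 US qt

1 cubic foot = 29.9221 US qt.
Then 0.0031142 × 29.9221 ≈ 0.09318 US qt.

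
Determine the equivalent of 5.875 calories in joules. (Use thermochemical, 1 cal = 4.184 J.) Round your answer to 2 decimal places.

1 cal = 4.18400 joules.
Then 5.875 × 4.18400 ≈ 24.58 J.

24.58 J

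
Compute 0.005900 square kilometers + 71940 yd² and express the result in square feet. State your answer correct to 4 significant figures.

711000 ft²

0.005900 km² = 63507.1 ft² and 71940 yd² = 647460 ft².
63507.1 + 647460 ≈ 711000 ft².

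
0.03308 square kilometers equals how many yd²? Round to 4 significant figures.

39560 yd²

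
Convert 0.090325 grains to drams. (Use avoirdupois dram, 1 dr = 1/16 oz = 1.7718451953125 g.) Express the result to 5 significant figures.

1 grain = 0.0365714 drams.
Thus 0.090325 × 0.0365714 ≈ 0.0033033 dr.

0.0033033 drams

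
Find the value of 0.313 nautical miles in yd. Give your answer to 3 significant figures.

634 yd

1 nautical mile = 2025.37 yd.
So 0.313 × 2025.37 ≈ 634 yd.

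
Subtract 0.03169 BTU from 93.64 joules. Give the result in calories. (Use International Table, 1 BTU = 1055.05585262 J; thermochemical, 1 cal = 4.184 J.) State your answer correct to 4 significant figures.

14.39 calories

93.64 J = 22.3805 cal and 0.03169 BTU = 7.99109 cal.
22.3805 − 7.99109 ≈ 14.39 cal.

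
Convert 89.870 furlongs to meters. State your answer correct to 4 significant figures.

1 furlong = 201.168 meters.
Then 89.870 × 201.168 ≈ 18080 m.

18080 m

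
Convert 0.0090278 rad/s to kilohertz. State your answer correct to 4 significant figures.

1 rad/s = 0.000159155 kHz.
Then 0.0090278 × 0.000159155 ≈ 1.437e-6 kHz.

1.437e-6 kHz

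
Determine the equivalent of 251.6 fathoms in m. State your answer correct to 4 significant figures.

1 fathom = 1.82880 meters.
251.6 × 1.82880 ≈ 460.1 m.

460.1 meters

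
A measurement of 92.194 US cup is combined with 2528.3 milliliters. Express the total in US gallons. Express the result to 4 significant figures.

6.430 US gallons

92.194 US cup = 5.762125 US gal and 2528.3 mL = 0.6679062 US gal.
5.762125 + 0.6679062 ≈ 6.430 US gal.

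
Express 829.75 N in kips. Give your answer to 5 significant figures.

0.18654 kip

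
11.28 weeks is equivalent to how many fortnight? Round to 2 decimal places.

1 week = 0.500000 fortnight.
Then 11.28 × 0.500000 ≈ 5.64 fortnight.

5.64 fortnight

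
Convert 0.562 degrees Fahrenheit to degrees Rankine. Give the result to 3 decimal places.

°R = °F + 459.67.
Applying the formula gives 460.232 °R.

460.232 °R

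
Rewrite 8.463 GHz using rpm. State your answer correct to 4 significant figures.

1 GHz = 6.00000e+10 rpm.
So 8.463 × 6.00000e+10 ≈ 5.078e+11 rpm.

5.078e+11 rpm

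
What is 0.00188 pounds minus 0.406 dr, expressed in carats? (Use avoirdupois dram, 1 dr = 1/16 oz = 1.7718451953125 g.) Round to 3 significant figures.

0.00188 lb = 4.26377 ct and 0.406 dr = 3.59685 ct.
4.26377 − 3.59685 ≈ 0.667 ct.

0.667 carats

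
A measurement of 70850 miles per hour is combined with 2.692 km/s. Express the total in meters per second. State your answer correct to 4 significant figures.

34360 meters per second

70850 mph = 31672.8 m/s and 2.692 km/s = 2692.00 m/s.
31672.8 + 2692.00 ≈ 34360 m/s.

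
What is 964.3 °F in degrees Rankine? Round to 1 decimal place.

°R = °F + 459.67.
Applying the formula gives 1424.0 °R.

1424.0 °R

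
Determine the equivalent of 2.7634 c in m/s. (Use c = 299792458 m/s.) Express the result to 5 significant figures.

1 c = 2.99792e+8 m/s.
Thus 2.7634 × 2.99792e+8 ≈ 8.2845e+8 m/s.

8.2845e+8 m/s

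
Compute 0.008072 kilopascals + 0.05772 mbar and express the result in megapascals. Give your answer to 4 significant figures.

1.384e-5 megapascals

0.008072 kPa = 8.07200e-6 MPa and 0.05772 mbar = 5.77200e-6 MPa.
8.07200e-6 + 5.77200e-6 ≈ 1.384e-5 MPa.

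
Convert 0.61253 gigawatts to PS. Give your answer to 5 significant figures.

832810 metric horsepower

1 GW = 1.35962e+6 PS.
Thus 0.61253 × 1.35962e+6 ≈ 832810 PS.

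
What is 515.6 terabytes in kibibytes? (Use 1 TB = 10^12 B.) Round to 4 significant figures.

1 terabyte = 9.765625 × 10^8 KiB.
So 515.6 × 9.765625 × 10^8 ≈ 5.035 × 10^11 KiB.

5.035 × 10^11 KiB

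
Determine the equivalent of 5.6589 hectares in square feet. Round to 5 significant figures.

1 ha = 107639 ft².
5.6589 × 107639 ≈ 609120 ft².

609120 ft²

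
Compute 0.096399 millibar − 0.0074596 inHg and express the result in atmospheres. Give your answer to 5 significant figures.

0.096399 mbar = 9.51384 × 10^-5 atm and 0.0074596 inHg = 0.000249308 atm.
9.51384 × 10^-5 − 0.000249308 ≈ -0.00015417 atm.

-0.00015417 atmospheres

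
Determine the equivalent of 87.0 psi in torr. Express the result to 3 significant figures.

4500 torr

1 pound per square inch = 51.7149 torr.
87.0 × 51.7149 ≈ 4500 torr.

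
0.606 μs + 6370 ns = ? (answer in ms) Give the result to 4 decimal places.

0.606 μs = 0.000606000 ms and 6370 ns = 0.00637000 ms.
0.000606000 + 0.00637000 ≈ 0.0070 ms.

0.0070 ms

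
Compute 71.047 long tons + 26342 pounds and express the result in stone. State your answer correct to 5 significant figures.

13249 stone

71.047 long ton = 11367.5 st and 26342 lb = 1881.57 st.
11367.5 + 1881.57 ≈ 13249 st.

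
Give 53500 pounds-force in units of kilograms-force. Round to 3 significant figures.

24300 kgf

1 lbf = 0.453592 kgf.
Then 53500 × 0.453592 ≈ 24300 kgf.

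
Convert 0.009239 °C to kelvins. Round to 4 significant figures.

273.2 kelvins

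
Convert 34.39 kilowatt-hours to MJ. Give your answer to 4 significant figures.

123.8 MJ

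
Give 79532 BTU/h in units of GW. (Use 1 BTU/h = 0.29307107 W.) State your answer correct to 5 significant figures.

1 BTU/h = 2.93071e-10 GW.
So 79532 × 2.93071e-10 ≈ 2.3309e-5 GW.

2.3309e-5 GW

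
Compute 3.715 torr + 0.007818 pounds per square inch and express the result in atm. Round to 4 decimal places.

3.715 torr = 0.00488816 atm and 0.007818 psi = 0.000531983 atm.
0.00488816 + 0.000531983 ≈ 0.0054 atm.

0.0054 atmospheres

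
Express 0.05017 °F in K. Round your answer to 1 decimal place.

K = (°F + 459.67) × 5/9.
Applying the formula gives 255.4 K.

255.4 kelvins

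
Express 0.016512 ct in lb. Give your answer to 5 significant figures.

1 carat = 0.0004409245 lb.
Thus 0.016512 × 0.0004409245 ≈ 7.2805 × 10^-6 lb.

7.2805 × 10^-6 lb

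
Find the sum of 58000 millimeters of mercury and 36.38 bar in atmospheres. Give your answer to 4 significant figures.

58000 mmHg = 76.3158 atm and 36.38 bar = 35.9043 atm.
76.3158 + 35.9043 ≈ 112.2 atm.

112.2 atm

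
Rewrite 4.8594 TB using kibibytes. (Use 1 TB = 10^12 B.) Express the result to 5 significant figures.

4.7455 × 10^9 kibibytes

1 TB = 9.765625 × 10^8 kibibytes.
Thus 4.8594 × 9.765625 × 10^8 ≈ 4.7455 × 10^9 KiB.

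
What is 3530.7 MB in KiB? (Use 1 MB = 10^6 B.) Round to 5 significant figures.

3.4479 × 10^6 kibibytes

1 megabyte = 976.5625 KiB.
So 3530.7 × 976.5625 ≈ 3.4479 × 10^6 KiB.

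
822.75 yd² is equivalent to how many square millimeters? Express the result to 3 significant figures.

6.88e+8 square millimeters

1 square yard = 836127 mm².
Thus 822.75 × 836127 ≈ 6.88e+8 mm².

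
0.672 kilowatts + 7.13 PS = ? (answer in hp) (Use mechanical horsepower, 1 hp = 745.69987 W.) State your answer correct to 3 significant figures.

0.672 kW = 0.901167 hp and 7.13 PS = 7.03246 hp.
0.901167 + 7.03246 ≈ 7.93 hp.

7.93 horsepower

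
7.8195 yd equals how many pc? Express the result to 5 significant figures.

1 yard = 2.96337e-17 pc.
Thus 7.8195 × 2.96337e-17 ≈ 2.3172e-16 pc.

2.3172e-16 parsecs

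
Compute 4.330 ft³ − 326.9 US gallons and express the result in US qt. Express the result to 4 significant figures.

-1178 US quarts

4.330 ft³ = 129.563 US qt and 326.9 US gal = 1307.60 US qt.
129.563 − 1307.60 ≈ -1178 US qt.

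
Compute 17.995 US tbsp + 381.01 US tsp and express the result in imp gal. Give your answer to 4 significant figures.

0.4716 imp gal

17.995 US tbsp = 0.0585311 imp gal and 381.01 US tsp = 0.413095 imp gal.
0.0585311 + 0.413095 ≈ 0.4716 imp gal.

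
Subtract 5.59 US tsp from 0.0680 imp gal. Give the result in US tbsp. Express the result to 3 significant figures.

19.0 US tbsp

0.0680 imp gal = 20.9061 US tbsp and 5.59 US tsp = 1.86333 US tbsp.
20.9061 − 1.86333 ≈ 19.0 US tbsp.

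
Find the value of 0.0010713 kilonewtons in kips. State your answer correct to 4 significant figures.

0.0002408 kip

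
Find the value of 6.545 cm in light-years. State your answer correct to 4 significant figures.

1 centimeter = 1.05700 × 10^-18 ly.
Then 6.545 × 1.05700 × 10^-18 ≈ 6.918 × 10^-18 ly.

6.918 × 10^-18 ly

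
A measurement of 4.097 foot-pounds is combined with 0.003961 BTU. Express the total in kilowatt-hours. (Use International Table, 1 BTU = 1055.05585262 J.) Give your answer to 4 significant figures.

4.097 ft·lbf = 1.54300e-6 kWh and 0.003961 BTU = 1.16085e-6 kWh.
1.54300e-6 + 1.16085e-6 ≈ 2.704e-6 kWh.

2.704e-6 kilowatt-hours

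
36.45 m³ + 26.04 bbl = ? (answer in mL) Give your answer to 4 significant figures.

4.059 × 10^7 mL

36.45 m³ = 3.64500 × 10^7 mL and 26.04 bbl = 4.14003 × 10^6 mL.
3.64500 × 10^7 + 4.14003 × 10^6 ≈ 4.059 × 10^7 mL.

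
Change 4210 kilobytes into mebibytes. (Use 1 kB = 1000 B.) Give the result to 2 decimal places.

4.01 MiB

1 kB = 0.000953674 MiB.
4210 × 0.000953674 ≈ 4.01 MiB.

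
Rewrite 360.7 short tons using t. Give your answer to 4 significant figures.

327.2 metric tons

1 short ton = 0.907185 t.
Thus 360.7 × 0.907185 ≈ 327.2 t.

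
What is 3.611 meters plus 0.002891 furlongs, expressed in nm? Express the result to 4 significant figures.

3.611 m = 3.61100 × 10^9 nm and 0.002891 furlong = 5.81577 × 10^8 nm.
3.61100 × 10^9 + 5.81577 × 10^8 ≈ 4.193 × 10^9 nm.

4.193 × 10^9 nm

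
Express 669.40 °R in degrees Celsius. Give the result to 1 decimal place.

98.7 degrees Celsius

°R = (°C + 273.15) × 9/5.
Applying the formula gives 98.7 °C.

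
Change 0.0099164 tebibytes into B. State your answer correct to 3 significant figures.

1 TiB = 1.09951 × 10^12 bytes.
Thus 0.0099164 × 1.09951 × 10^12 ≈ 1.09 × 10^10 B.

1.09 × 10^10 bytes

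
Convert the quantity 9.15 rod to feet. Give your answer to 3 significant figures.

151 ft

1 rod = 16.5000 feet.
Then 9.15 × 16.5000 ≈ 151 ft.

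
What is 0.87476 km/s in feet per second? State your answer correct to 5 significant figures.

2869.9 ft/s

1 kilometer per second = 3280.84 ft/s.
Thus 0.87476 × 3280.84 ≈ 2869.9 ft/s.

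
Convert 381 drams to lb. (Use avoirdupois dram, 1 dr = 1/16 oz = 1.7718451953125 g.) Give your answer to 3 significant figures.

1.49 lb

1 dr = 0.00390625 lb.
Then 381 × 0.00390625 ≈ 1.49 lb.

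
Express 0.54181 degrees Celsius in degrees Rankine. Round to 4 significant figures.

492.6 °R

°R = (°C + 273.15) × 9/5.
Applying the formula gives 492.6 °R.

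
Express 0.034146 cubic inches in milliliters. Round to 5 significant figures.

1 in³ = 16.3871 milliliters.
0.034146 × 16.3871 ≈ 0.55955 mL.

0.55955 mL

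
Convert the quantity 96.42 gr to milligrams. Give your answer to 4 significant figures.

6248 milligrams

1 gr = 64.7989 milligrams.
Then 96.42 × 64.7989 ≈ 6248 mg.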